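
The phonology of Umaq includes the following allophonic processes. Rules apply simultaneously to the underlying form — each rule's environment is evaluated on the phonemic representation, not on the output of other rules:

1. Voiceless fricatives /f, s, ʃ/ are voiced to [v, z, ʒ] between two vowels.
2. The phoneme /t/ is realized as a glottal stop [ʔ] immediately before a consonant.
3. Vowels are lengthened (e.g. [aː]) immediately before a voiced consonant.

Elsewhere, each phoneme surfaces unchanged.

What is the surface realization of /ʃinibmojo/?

[ʃiːniːbmoːjo]

/ʃ/ (word-initial) fails the environment for rule 1, so it stays [ʃ].
Rule 3 applies to /i/ (between /ʃ/ and /n/: before a voiced consonant) → [iː].
/n/ stays [n].
/i/ (between /n/ and /b/) occurs before a voiced consonant → [iː] by rule 3.
/b/ (between /i/ and /m/): no rule targets it → [b].
/m/ (between /b/ and /o/): no rule targets it → [m].
/o/ (between /m/ and /j/): before a voiced consonant, so rule 3 applies → [oː].
/j/ (between /o/ and /o/) is unaffected → [j].
/o/ (word-final): rule 3 targets it, but not before a voiced consonant → unchanged [o].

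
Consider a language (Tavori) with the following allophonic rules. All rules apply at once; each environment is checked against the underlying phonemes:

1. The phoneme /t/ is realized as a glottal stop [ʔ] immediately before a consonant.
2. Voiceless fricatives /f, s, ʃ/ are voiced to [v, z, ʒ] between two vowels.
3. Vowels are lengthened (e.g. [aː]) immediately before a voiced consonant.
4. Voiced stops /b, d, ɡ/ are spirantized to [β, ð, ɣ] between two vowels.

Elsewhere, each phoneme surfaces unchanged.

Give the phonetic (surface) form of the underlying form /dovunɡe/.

/d/ — word-initial; rule 4 does not apply here → [d].
Rule 3 applies to /o/ (between /d/ and /v/: before a voiced consonant) → [oː].
/v/ — not in any rule's target class → [v].
/u/ (between /v/ and /n/): before a voiced consonant, so rule 3 applies → [uː].
/n/ (between /u/ and /ɡ/) is unaffected → [n].
/ɡ/ (between /n/ and /e/) is in the target of rule 4 but the environment (between two vowels) is not met → [ɡ].
/e/ (word-final): rule 3 targets it, but not before a voiced consonant → unchanged [e].

[doːvuːnɡe]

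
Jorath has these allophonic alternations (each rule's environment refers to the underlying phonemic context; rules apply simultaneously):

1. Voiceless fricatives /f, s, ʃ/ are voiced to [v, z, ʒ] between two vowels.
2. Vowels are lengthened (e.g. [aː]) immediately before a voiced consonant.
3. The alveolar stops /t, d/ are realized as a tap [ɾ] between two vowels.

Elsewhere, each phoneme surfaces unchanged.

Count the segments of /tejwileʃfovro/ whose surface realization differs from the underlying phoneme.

Segments that undergo a rule: /e/ → [eː] (rule 2); /i/ → [iː] (rule 2); /o/ → [oː] (rule 2).
All other segments surface unchanged.

3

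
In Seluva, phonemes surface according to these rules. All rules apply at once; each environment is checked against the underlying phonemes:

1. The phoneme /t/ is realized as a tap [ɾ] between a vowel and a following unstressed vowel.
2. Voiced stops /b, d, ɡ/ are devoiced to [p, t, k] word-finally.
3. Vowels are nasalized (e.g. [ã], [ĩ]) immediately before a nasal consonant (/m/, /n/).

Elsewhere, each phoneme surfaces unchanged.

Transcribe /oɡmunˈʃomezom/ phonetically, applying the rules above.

/o/ — word-initial; rule 3 does not apply here → [o].
/ɡ/ (between /o/ and /m/): rule 2 targets it, but not word-finally → unchanged [ɡ].
Rule 3 applies to /u/ (between /m/ and /n/: before a nasal consonant) → [ũ].
/o/ — between /ʃ/ and /m/, before a nasal consonant — surfaces as [õ] (rule 3).
/e/ (between /m/ and /z/) fails the environment for rule 3, so it stays [e].
Rule 3 applies to /o/ (between /z/ and /m/: before a nasal consonant) → [õ].

[oɡmũnˈʃõmezõm]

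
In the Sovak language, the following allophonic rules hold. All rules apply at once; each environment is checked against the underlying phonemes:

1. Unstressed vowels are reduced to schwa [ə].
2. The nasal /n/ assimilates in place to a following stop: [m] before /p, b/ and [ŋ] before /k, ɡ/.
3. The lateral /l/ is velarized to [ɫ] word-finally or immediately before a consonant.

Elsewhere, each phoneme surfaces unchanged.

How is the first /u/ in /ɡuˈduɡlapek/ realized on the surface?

Rule 1 applies to /u/ (between /ɡ/ and /d/: in an unstressed syllable) → [ə].

[ə]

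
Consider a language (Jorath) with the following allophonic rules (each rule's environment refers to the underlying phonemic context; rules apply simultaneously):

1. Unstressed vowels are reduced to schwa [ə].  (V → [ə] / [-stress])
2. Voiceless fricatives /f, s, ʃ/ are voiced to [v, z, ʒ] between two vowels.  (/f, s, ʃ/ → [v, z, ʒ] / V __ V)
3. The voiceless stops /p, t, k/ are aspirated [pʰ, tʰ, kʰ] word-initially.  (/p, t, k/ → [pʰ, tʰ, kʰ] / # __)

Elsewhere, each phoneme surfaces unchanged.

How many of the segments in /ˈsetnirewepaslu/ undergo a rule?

5

Segments that undergo a rule: /i/ → [ə] (rule 1); /e/ → [ə] (rule 1); /e/ → [ə] (rule 1); /a/ → [ə] (rule 1); /u/ → [ə] (rule 1).
All other segments surface unchanged.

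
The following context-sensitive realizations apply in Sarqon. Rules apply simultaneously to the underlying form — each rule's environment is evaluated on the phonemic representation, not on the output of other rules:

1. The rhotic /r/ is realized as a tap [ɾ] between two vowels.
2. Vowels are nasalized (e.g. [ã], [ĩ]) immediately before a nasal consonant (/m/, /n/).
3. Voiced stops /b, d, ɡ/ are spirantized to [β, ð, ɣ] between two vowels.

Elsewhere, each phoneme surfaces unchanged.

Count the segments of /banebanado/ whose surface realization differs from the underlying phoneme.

4

Segments that undergo a rule: /a/ → [ã] (rule 2); /b/ → [β] (rule 3); /a/ → [ã] (rule 2); /d/ → [ð] (rule 3).
All other segments surface unchanged.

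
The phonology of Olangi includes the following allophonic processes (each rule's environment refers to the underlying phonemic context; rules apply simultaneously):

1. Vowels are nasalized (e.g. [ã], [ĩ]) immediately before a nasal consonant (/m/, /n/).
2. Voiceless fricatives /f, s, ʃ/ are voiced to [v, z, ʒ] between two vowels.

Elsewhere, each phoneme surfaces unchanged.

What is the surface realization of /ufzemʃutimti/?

/u/ — word-initial; rule 1 does not apply here → [u].
/f/ — between /u/ and /z/; rule 2 does not apply here → [f].
/z/ stays [z].
/e/ (between /z/ and /m/) occurs before a nasal consonant → [ẽ] by rule 1.
/m/ stays [m].
/ʃ/ (between /m/ and /u/) is in the target of rule 2 but the environment (between two vowels) is not met → [ʃ].
/u/ (between /ʃ/ and /t/) fails the environment for rule 1, so it stays [u].
/t/ — not in any rule's target class → [t].
/i/ meets the environment for rule 1 (before a nasal consonant) → [ĩ].
/m/ — not in any rule's target class → [m].
/t/ — not in any rule's target class → [t].
/i/ (word-final) fails the environment for rule 1, so it stays [i].

[ufzẽmʃutĩmti]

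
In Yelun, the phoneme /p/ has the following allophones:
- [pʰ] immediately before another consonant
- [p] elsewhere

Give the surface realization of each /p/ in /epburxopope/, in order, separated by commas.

Occurrence 1 (position 2): immediately before another consonant → [pʰ].
Occurrence 2 (position 8): no conditioning environment matches → elsewhere allophone [p].
Occurrence 3 (position 10): no conditioning environment matches → elsewhere allophone [p].

[pʰ], [p], [p]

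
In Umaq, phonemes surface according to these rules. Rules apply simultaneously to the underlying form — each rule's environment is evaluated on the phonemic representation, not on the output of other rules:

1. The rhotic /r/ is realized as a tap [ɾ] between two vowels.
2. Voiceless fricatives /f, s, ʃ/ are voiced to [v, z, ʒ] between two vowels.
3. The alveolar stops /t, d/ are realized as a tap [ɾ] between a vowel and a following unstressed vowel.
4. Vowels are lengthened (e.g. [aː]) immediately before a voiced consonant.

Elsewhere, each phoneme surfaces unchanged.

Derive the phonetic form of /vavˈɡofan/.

/a/ meets the environment for rule 4 (before a voiced consonant) → [aː].
/o/ (between /ɡ/ and /f/) is in the target of rule 4 but the environment (before a voiced consonant) is not met → [o].
/f/ meets the environment for rule 2 (between two vowels) → [v].
/a/ — between /f/ and /n/, before a voiced consonant — surfaces as [aː] (rule 4).

[vaːvˈɡovaːn]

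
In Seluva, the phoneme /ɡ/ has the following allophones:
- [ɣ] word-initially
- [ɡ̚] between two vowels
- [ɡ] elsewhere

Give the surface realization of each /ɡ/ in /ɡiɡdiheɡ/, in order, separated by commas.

Occurrence 1 (position 1): word-initially → [ɣ].
Occurrence 2 (position 3): no conditioning environment matches → elsewhere allophone [ɡ].
Occurrence 3 (position 8): no conditioning environment matches → elsewhere allophone [ɡ].

[ɣ], [ɡ], [ɡ]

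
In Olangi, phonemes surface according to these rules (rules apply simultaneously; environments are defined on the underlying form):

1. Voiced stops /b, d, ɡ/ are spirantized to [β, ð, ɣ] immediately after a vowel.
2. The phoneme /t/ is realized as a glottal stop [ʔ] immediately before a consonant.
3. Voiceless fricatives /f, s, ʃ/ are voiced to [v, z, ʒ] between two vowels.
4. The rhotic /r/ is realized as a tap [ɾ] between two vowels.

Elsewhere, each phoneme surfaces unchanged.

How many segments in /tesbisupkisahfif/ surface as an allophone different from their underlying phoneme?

Segments that undergo a rule: /s/ → [z] (rule 3); /s/ → [z] (rule 3).
All other segments surface unchanged.

2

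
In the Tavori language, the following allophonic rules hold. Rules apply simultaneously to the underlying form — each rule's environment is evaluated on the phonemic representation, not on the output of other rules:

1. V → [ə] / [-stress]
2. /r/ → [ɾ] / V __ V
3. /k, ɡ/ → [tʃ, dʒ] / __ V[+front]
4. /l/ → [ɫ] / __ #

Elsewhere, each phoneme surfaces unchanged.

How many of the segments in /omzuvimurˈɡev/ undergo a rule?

Segments that undergo a rule: /o/ → [ə] (rule 1); /u/ → [ə] (rule 1); /i/ → [ə] (rule 1); /u/ → [ə] (rule 1); /ɡ/ → [dʒ] (rule 3).
All other segments surface unchanged.

5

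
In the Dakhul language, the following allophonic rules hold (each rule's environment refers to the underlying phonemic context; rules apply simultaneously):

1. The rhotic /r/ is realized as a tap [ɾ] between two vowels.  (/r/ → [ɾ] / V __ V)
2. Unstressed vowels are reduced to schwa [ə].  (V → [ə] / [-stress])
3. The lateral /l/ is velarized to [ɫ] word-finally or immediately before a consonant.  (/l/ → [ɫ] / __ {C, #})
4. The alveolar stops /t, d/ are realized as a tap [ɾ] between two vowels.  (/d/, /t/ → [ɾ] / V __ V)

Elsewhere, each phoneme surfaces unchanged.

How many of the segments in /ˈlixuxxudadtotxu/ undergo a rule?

6

Segments that undergo a rule: /u/ → [ə] (rule 2); /u/ → [ə] (rule 2); /d/ → [ɾ] (rule 4); /a/ → [ə] (rule 2); /o/ → [ə] (rule 2); /u/ → [ə] (rule 2).
All other segments surface unchanged.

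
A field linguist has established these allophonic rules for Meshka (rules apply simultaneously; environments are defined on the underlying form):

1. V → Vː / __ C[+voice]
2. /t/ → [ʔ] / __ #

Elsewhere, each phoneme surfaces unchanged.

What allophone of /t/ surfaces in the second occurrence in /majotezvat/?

/t/ (word-final) occurs word-finally → [ʔ] by rule 2.

[ʔ]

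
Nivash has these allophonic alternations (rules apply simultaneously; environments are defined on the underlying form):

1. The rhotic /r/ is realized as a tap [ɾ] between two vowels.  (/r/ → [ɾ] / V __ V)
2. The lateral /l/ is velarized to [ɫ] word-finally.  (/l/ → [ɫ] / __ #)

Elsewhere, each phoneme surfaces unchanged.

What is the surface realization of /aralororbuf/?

[aɾaloɾorbuf]

/a/ — not in any rule's target class → [a].
Rule 1 applies to /r/ (between /a/ and /a/: between two vowels) → [ɾ].
/a/ (between /r/ and /l/): no rule targets it → [a].
/l/ — between /a/ and /o/; rule 2 does not apply here → [l].
/o/ (between /l/ and /r/): no rule targets it → [o].
Rule 1 applies to /r/ (between /o/ and /o/: between two vowels) → [ɾ].
/o/ — not in any rule's target class → [o].
/r/ — between /o/ and /b/; rule 1 does not apply here → [r].
/b/ (between /r/ and /u/) is unaffected → [b].
/u/ (between /b/ and /f/): no rule targets it → [u].
/f/ stays [f].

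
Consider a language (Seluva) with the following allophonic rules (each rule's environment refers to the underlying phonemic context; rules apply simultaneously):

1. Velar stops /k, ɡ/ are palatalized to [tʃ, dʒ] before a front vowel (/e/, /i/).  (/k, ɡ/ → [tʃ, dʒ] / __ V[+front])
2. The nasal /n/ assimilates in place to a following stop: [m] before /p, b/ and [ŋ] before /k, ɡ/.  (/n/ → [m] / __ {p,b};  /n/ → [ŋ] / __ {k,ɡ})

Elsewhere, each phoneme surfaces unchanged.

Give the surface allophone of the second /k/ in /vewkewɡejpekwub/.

[k]

/k/ (between /e/ and /w/): rule 1 targets it, but not before a front vowel → unchanged [k].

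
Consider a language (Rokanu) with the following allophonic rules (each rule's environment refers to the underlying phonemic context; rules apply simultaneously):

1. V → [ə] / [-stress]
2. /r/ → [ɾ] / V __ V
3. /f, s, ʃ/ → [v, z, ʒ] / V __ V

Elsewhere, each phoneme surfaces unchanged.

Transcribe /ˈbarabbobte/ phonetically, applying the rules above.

/b/ — not in any rule's target class → [b].
/a/ (between /b/ and /r/) fails the environment for rule 1, so it stays [a].
/r/ — between /a/ and /a/, between two vowels — surfaces as [ɾ] (rule 2).
Rule 1 applies to /a/ (between /r/ and /b/: in an unstressed syllable) → [ə].
/b/ — not in any rule's target class → [b].
/b/ (between /b/ and /o/): no rule targets it → [b].
/o/ meets the environment for rule 1 (in an unstressed syllable) → [ə].
/b/ — not in any rule's target class → [b].
/t/ (between /b/ and /e/) is unaffected → [t].
/e/ — word-final, in an unstressed syllable — surfaces as [ə] (rule 1).

[ˈbaɾəbbəbtə]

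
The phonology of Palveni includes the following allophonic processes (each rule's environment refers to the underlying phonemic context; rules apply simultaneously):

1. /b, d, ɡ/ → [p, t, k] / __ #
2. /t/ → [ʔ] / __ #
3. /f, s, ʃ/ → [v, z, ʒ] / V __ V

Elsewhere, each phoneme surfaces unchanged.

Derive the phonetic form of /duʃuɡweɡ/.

[duʒuɡwek]

/d/ — word-initial; rule 1 does not apply here → [d].
/u/ (between /d/ and /ʃ/) is unaffected → [u].
/ʃ/ meets the environment for rule 3 (between two vowels) → [ʒ].
/u/ stays [u].
/ɡ/ (between /u/ and /w/): rule 1 targets it, but not word-finally → unchanged [ɡ].
/w/ stays [w].
/e/ — not in any rule's target class → [e].
/ɡ/ meets the environment for rule 1 (word-finally) → [k].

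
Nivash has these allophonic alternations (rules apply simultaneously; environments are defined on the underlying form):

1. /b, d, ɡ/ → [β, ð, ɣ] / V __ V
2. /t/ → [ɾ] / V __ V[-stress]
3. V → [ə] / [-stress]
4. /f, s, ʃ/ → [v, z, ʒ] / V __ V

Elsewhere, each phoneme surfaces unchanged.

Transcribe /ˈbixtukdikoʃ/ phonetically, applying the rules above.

[ˈbixtəkdəkəʃ]

/b/ (word-initial): rule 1 targets it, but not between two vowels → unchanged [b].
/i/ (between /b/ and /x/) is in the target of rule 3 but the environment (in an unstressed syllable) is not met → [i].
/x/ stays [x].
/t/ (between /x/ and /u/): rule 2 targets it, but not between a vowel and a following unstressed vowel → unchanged [t].
Rule 3 applies to /u/ (between /t/ and /k/: in an unstressed syllable) → [ə].
/k/ stays [k].
/d/ (between /k/ and /i/) fails the environment for rule 1, so it stays [d].
/i/ — between /d/ and /k/, in an unstressed syllable — surfaces as [ə] (rule 3).
/k/ stays [k].
/o/ (between /k/ and /ʃ/): in an unstressed syllable, so rule 3 applies → [ə].
/ʃ/ (word-final): rule 4 targets it, but not between two vowels → unchanged [ʃ].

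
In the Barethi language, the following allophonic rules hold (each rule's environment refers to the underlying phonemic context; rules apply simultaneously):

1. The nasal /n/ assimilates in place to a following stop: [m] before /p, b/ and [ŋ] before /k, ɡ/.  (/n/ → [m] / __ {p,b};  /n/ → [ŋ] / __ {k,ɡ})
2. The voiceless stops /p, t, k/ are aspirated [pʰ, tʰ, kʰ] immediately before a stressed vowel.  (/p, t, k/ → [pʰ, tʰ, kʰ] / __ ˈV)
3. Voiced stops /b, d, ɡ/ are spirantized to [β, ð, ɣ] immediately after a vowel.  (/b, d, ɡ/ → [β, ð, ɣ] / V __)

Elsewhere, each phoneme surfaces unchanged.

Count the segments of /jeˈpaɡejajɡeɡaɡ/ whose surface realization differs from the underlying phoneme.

Segments that undergo a rule: /p/ → [pʰ] (rule 2); /ɡ/ → [ɣ] (rule 3); /ɡ/ → [ɣ] (rule 3); /ɡ/ → [ɣ] (rule 3).
All other segments surface unchanged.

4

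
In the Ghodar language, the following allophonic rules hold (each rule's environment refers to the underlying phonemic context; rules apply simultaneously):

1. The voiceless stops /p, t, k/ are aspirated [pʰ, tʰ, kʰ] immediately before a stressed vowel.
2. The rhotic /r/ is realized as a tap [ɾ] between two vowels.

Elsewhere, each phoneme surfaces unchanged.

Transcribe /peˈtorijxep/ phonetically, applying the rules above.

/p/ (word-initial) is in the target of rule 1 but the environment (immediately before a stressed vowel) is not met → [p].
/e/ — not in any rule's target class → [e].
/t/ (between /e/ and /o/) occurs immediately before a stressed vowel → [tʰ] by rule 1.
/o/ (between /t/ and /r/) is unaffected → [o].
/r/ (between /o/ and /i/): between two vowels, so rule 2 applies → [ɾ].
/i/ stays [i].
/j/ (between /i/ and /x/) is unaffected → [j].
/x/ stays [x].
/e/ (between /x/ and /p/) is unaffected → [e].
/p/ (word-final) fails the environment for rule 1, so it stays [p].

[peˈtʰoɾijxep]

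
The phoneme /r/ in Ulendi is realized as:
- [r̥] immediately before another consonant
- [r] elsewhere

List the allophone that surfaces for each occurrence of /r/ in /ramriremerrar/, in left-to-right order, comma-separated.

Occurrence 1 (position 1): no conditioning environment matches → elsewhere allophone [r].
Occurrence 2 (position 4): no conditioning environment matches → elsewhere allophone [r].
Occurrence 3 (position 6): no conditioning environment matches → elsewhere allophone [r].
Occurrence 4 (position 10): immediately before another consonant → [r̥].
Occurrence 5 (position 11): no conditioning environment matches → elsewhere allophone [r].
Occurrence 6 (position 13): no conditioning environment matches → elsewhere allophone [r].

[r], [r], [r], [r̥], [r], [r]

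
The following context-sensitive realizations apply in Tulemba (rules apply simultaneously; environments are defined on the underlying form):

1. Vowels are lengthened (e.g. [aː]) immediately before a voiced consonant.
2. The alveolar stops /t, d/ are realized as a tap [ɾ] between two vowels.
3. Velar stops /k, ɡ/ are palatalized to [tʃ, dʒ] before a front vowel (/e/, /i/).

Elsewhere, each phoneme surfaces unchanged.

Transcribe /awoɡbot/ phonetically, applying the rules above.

[aːwoːɡbot]

/a/ (word-initial) occurs before a voiced consonant → [aː] by rule 1.
/o/ — between /w/ and /ɡ/, before a voiced consonant — surfaces as [oː] (rule 1).
/ɡ/ (between /o/ and /b/) is in the target of rule 3 but the environment (before a front vowel) is not met → [ɡ].
/o/ (between /b/ and /t/) fails the environment for rule 1, so it stays [o].
/t/ (word-final): rule 2 targets it, but not between two vowels → unchanged [t].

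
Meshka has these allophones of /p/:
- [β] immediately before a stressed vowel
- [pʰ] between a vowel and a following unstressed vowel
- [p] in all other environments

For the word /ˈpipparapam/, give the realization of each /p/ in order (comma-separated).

Occurrence 1 (position 1): immediately before a stressed vowel → [β].
Occurrence 2 (position 3): no conditioning environment matches → elsewhere allophone [p].
Occurrence 3 (position 4): no conditioning environment matches → elsewhere allophone [p].
Occurrence 4 (position 8): between a vowel and a following unstressed vowel → [pʰ].

[β], [p], [p], [pʰ]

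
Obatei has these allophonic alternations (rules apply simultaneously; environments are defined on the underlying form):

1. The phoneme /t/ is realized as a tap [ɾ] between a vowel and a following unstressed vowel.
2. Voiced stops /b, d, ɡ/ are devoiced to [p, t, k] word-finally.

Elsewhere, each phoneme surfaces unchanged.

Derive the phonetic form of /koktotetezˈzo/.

[koktoɾeɾezˈzo]

/t/ (between /k/ and /o/) fails the environment for rule 1, so it stays [t].
Rule 1 applies to /t/ (between /o/ and /e/: between a vowel and a following unstressed vowel) → [ɾ].
Rule 1 applies to /t/ (between /e/ and /e/: between a vowel and a following unstressed vowel) → [ɾ].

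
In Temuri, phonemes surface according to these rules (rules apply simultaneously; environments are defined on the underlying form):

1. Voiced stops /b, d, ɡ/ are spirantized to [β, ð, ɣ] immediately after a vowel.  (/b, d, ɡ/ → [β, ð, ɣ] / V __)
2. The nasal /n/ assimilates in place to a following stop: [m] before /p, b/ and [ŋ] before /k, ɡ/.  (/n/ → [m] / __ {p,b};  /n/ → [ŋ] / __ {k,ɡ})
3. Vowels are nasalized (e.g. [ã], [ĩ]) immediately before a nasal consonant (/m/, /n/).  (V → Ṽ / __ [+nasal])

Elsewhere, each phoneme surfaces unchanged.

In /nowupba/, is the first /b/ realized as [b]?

/b/ (between /p/ and /a/): rule 1 targets it, but not immediately after a vowel → unchanged [b].
The actual realization is [b], which matches [b].

Yes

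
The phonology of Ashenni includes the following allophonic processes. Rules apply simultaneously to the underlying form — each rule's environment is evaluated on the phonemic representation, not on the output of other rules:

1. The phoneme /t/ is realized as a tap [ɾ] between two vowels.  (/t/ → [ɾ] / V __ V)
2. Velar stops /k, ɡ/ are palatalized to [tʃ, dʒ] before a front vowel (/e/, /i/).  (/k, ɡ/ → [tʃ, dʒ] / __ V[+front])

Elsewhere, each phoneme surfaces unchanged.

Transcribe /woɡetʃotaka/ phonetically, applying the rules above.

[wodʒetʃoɾaka]

/w/ stays [w].
/o/ — not in any rule's target class → [o].
/ɡ/ (between /o/ and /e/): before a front vowel, so rule 2 applies → [dʒ].
/e/ (between /ɡ/ and /t/): no rule targets it → [e].
/t/ (between /e/ and /ʃ/) is in the target of rule 1 but the environment (between two vowels) is not met → [t].
/ʃ/ stays [ʃ].
/o/ stays [o].
/t/ meets the environment for rule 1 (between two vowels) → [ɾ].
/a/ (between /t/ and /k/) is unaffected → [a].
/k/ — between /a/ and /a/; rule 2 does not apply here → [k].
/a/ stays [a].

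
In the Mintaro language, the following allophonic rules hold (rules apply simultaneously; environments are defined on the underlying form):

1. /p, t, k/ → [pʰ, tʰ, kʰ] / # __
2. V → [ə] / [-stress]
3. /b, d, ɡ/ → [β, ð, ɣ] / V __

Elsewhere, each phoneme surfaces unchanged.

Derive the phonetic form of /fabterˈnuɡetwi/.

[fəβtərˈnuɣətwə]

/f/ (word-initial): no rule targets it → [f].
/a/ meets the environment for rule 2 (in an unstressed syllable) → [ə].
/b/ — between /a/ and /t/, immediately after a vowel — surfaces as [β] (rule 3).
/t/ (between /b/ and /e/) is in the target of rule 1 but the environment (word-initially) is not met → [t].
Rule 2 applies to /e/ (between /t/ and /r/: in an unstressed syllable) → [ə].
/r/ (between /e/ and /n/) is unaffected → [r].
/n/ — not in any rule's target class → [n].
/u/ (between /n/ and /ɡ/): rule 2 targets it, but not in an unstressed syllable → unchanged [u].
/ɡ/ — between /u/ and /e/, immediately after a vowel — surfaces as [ɣ] (rule 3).
/e/ — between /ɡ/ and /t/, in an unstressed syllable — surfaces as [ə] (rule 2).
/t/ (between /e/ and /w/) fails the environment for rule 1, so it stays [t].
/w/ — not in any rule's target class → [w].
/i/ — word-final, in an unstressed syllable — surfaces as [ə] (rule 2).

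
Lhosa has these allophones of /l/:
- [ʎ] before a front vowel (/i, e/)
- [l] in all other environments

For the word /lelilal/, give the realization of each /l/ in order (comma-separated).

[ʎ], [ʎ], [l], [l]

Occurrence 1 (position 1): before a front vowel (/i, e/) → [ʎ].
Occurrence 2 (position 3): before a front vowel (/i, e/) → [ʎ].
Occurrence 3 (position 5): no conditioning environment matches → elsewhere allophone [l].
Occurrence 4 (position 7): no conditioning environment matches → elsewhere allophone [l].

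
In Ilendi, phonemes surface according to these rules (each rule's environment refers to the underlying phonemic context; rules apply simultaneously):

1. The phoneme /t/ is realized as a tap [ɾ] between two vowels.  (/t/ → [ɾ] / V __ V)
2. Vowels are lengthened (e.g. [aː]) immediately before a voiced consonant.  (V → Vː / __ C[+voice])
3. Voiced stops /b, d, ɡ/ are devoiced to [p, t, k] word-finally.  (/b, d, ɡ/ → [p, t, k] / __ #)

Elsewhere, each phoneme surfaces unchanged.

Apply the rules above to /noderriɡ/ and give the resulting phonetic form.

/n/ stays [n].
/o/ (between /n/ and /d/) occurs before a voiced consonant → [oː] by rule 2.
/d/ (between /o/ and /e/) is in the target of rule 3 but the environment (word-finally) is not met → [d].
/e/ (between /d/ and /r/): before a voiced consonant, so rule 2 applies → [eː].
/r/ (between /e/ and /r/): no rule targets it → [r].
/r/ — not in any rule's target class → [r].
/i/ (between /r/ and /ɡ/) occurs before a voiced consonant → [iː] by rule 2.
/ɡ/ — word-final, word-finally — surfaces as [k] (rule 3).

[noːdeːrriːk]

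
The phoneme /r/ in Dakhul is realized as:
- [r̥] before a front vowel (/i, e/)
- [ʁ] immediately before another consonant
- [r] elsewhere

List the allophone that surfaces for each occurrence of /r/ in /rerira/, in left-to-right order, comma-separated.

[r̥], [r̥], [r]

Occurrence 1 (position 1): before a front vowel (/i, e/) → [r̥].
Occurrence 2 (position 3): before a front vowel (/i, e/) → [r̥].
Occurrence 3 (position 5): no conditioning environment matches → elsewhere allophone [r].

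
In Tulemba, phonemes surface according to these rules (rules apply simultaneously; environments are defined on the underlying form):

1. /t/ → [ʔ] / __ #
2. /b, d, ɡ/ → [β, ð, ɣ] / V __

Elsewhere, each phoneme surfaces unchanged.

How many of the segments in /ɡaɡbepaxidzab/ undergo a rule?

Segments that undergo a rule: /ɡ/ → [ɣ] (rule 2); /d/ → [ð] (rule 2); /b/ → [β] (rule 2).
All other segments surface unchanged.

3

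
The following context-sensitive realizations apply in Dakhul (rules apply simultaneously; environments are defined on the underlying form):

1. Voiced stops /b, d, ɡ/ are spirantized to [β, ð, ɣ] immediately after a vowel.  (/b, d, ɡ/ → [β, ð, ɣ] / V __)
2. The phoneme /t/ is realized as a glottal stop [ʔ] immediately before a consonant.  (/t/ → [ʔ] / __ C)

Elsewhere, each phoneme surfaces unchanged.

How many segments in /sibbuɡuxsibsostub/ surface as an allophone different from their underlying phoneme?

4

Segments that undergo a rule: /b/ → [β] (rule 1); /ɡ/ → [ɣ] (rule 1); /b/ → [β] (rule 1); /b/ → [β] (rule 1).
All other segments surface unchanged.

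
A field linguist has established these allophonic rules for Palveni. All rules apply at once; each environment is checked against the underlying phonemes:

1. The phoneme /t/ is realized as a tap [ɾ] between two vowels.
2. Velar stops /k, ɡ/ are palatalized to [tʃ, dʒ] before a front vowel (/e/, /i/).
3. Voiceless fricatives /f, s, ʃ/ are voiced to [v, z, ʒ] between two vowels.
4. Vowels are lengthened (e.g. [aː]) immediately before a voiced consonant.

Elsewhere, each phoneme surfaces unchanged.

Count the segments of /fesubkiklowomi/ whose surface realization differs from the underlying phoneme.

Segments that undergo a rule: /s/ → [z] (rule 3); /u/ → [uː] (rule 4); /k/ → [tʃ] (rule 2); /o/ → [oː] (rule 4); /o/ → [oː] (rule 4).
All other segments surface unchanged.

5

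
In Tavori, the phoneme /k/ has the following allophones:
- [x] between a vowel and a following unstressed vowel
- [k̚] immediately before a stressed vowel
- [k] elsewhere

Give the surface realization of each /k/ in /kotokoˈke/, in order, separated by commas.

[k], [x], [k̚]

Occurrence 1 (position 1): no conditioning environment matches → elsewhere allophone [k].
Occurrence 2 (position 5): between a vowel and a following unstressed vowel → [x].
Occurrence 3 (position 7): immediately before a stressed vowel → [k̚].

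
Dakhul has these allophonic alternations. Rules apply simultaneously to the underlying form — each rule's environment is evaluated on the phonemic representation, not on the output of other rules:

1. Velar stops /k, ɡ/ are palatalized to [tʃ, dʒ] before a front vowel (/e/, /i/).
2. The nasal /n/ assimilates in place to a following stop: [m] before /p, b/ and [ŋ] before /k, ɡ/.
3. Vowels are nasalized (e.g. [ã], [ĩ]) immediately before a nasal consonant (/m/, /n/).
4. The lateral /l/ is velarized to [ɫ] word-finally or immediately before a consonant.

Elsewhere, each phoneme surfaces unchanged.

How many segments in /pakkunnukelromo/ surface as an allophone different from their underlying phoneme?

4

Segments that undergo a rule: /u/ → [ũ] (rule 3); /k/ → [tʃ] (rule 1); /l/ → [ɫ] (rule 4); /o/ → [õ] (rule 3).
All other segments surface unchanged.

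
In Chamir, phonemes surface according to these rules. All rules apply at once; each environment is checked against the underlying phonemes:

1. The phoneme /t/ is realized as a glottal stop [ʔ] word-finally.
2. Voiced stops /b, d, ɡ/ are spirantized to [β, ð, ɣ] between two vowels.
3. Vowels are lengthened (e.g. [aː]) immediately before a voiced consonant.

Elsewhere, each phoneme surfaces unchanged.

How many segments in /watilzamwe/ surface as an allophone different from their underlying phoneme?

Segments that undergo a rule: /i/ → [iː] (rule 3); /a/ → [aː] (rule 3).
All other segments surface unchanged.

2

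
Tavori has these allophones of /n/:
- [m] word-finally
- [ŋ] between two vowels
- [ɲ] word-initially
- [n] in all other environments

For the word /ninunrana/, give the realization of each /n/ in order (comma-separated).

Occurrence 1 (position 1): word-initially → [ɲ].
Occurrence 2 (position 3): between two vowels → [ŋ].
Occurrence 3 (position 5): no conditioning environment matches → elsewhere allophone [n].
Occurrence 4 (position 8): between two vowels → [ŋ].

[ɲ], [ŋ], [n], [ŋ]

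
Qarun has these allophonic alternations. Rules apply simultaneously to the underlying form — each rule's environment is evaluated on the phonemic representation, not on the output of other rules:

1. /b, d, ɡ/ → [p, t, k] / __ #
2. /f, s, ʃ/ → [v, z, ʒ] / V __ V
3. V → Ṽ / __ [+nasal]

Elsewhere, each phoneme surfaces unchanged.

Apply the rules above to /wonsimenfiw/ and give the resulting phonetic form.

/w/ stays [w].
/o/ meets the environment for rule 3 (before a nasal consonant) → [õ].
/n/ — not in any rule's target class → [n].
/s/ (between /n/ and /i/): rule 2 targets it, but not between two vowels → unchanged [s].
/i/ — between /s/ and /m/, before a nasal consonant — surfaces as [ĩ] (rule 3).
/m/ stays [m].
Rule 3 applies to /e/ (between /m/ and /n/: before a nasal consonant) → [ẽ].
/n/ (between /e/ and /f/): no rule targets it → [n].
/f/ (between /n/ and /i/): rule 2 targets it, but not between two vowels → unchanged [f].
/i/ — between /f/ and /w/; rule 3 does not apply here → [i].
/w/ (word-final) is unaffected → [w].

[wõnsĩmẽnfiw]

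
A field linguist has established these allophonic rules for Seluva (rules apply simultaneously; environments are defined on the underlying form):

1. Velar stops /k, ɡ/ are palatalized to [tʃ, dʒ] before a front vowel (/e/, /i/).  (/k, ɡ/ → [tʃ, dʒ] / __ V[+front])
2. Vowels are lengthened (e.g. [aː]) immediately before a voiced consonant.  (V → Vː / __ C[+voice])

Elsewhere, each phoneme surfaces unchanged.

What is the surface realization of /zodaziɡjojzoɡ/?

[zoːdaːziːɡjoːjzoːɡ]

Rule 2 applies to /o/ (between /z/ and /d/: before a voiced consonant) → [oː].
/a/ meets the environment for rule 2 (before a voiced consonant) → [aː].
/i/ (between /z/ and /ɡ/) occurs before a voiced consonant → [iː] by rule 2.
/ɡ/ (between /i/ and /j/): rule 1 targets it, but not before a front vowel → unchanged [ɡ].
Rule 2 applies to /o/ (between /j/ and /j/: before a voiced consonant) → [oː].
/o/ meets the environment for rule 2 (before a voiced consonant) → [oː].
/ɡ/ (word-final) fails the environment for rule 1, so it stays [ɡ].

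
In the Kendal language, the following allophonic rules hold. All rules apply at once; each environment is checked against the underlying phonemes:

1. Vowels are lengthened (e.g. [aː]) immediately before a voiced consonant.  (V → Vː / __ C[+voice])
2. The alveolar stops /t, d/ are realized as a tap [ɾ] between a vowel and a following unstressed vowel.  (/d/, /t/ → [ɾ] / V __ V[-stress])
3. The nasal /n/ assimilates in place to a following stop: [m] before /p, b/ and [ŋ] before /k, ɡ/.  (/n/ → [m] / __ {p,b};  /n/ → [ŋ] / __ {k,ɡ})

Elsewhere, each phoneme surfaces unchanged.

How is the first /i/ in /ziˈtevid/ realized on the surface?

[i]

/i/ — between /z/ and /t/; rule 1 does not apply here → [i].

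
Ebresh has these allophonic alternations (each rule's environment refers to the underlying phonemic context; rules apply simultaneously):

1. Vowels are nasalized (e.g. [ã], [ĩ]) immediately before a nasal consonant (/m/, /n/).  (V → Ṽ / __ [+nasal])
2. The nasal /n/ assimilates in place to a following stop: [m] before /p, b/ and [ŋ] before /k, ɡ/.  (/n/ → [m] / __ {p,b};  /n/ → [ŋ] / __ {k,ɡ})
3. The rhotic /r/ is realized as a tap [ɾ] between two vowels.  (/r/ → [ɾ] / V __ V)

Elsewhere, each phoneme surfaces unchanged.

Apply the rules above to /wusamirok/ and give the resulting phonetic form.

[wusãmiɾok]

/w/ stays [w].
/u/ (between /w/ and /s/) is in the target of rule 1 but the environment (before a nasal consonant) is not met → [u].
/s/ (between /u/ and /a/) is unaffected → [s].
/a/ meets the environment for rule 1 (before a nasal consonant) → [ã].
/m/ (between /a/ and /i/) is unaffected → [m].
/i/ (between /m/ and /r/) fails the environment for rule 1, so it stays [i].
Rule 3 applies to /r/ (between /i/ and /o/: between two vowels) → [ɾ].
/o/ (between /r/ and /k/) fails the environment for rule 1, so it stays [o].
/k/ (word-final) is unaffected → [k].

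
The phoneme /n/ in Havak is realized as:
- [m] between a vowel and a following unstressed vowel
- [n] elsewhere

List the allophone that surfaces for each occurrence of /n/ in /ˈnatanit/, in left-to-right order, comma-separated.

[n], [m]

Occurrence 1 (position 1): no conditioning environment matches → elsewhere allophone [n].
Occurrence 2 (position 5): between a vowel and a following unstressed vowel → [m].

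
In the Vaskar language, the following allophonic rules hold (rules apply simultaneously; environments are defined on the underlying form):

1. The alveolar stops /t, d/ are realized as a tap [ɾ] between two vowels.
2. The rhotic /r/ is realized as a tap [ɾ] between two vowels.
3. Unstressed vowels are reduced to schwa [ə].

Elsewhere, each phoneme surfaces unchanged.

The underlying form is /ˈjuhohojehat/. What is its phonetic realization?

[ˈjuhəhəjəhət]

/j/ stays [j].
/u/ — between /j/ and /h/; rule 3 does not apply here → [u].
/h/ (between /u/ and /o/): no rule targets it → [h].
/o/ meets the environment for rule 3 (in an unstressed syllable) → [ə].
/h/ — not in any rule's target class → [h].
/o/ (between /h/ and /j/) occurs in an unstressed syllable → [ə] by rule 3.
/j/ — not in any rule's target class → [j].
Rule 3 applies to /e/ (between /j/ and /h/: in an unstressed syllable) → [ə].
/h/ stays [h].
/a/ meets the environment for rule 3 (in an unstressed syllable) → [ə].
/t/ (word-final) fails the environment for rule 1, so it stays [t].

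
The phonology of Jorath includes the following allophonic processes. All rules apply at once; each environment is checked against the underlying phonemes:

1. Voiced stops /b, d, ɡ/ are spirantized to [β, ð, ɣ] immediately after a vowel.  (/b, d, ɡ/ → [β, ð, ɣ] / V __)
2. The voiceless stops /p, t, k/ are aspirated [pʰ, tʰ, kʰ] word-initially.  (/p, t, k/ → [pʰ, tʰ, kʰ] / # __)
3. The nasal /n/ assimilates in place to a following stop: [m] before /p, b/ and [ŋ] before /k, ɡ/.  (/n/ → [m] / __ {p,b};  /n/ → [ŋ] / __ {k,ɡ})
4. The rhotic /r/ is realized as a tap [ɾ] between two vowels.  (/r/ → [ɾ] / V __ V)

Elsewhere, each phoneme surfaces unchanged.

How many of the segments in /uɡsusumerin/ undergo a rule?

2

Segments that undergo a rule: /ɡ/ → [ɣ] (rule 1); /r/ → [ɾ] (rule 4).
All other segments surface unchanged.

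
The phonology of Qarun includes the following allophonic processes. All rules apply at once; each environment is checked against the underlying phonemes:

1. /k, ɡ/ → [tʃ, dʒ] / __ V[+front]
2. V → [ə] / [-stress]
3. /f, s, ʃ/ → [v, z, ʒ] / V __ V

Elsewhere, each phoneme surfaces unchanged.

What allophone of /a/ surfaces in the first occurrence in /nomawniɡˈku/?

/a/ — between /m/ and /w/, in an unstressed syllable — surfaces as [ə] (rule 2).

[ə]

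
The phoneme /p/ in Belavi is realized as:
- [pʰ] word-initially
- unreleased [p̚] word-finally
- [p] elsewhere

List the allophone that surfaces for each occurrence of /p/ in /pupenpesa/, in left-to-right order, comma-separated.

[pʰ], [p], [p]

Occurrence 1 (position 1): word-initially → [pʰ].
Occurrence 2 (position 3): no conditioning environment matches → elsewhere allophone [p].
Occurrence 3 (position 6): no conditioning environment matches → elsewhere allophone [p].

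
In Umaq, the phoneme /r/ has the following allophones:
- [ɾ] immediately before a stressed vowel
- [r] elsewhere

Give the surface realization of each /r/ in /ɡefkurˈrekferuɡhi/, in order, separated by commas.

Occurrence 1 (position 6): no conditioning environment matches → elsewhere allophone [r].
Occurrence 2 (position 7): immediately before a stressed vowel → [ɾ].
Occurrence 3 (position 12): no conditioning environment matches → elsewhere allophone [r].

[r], [ɾ], [r]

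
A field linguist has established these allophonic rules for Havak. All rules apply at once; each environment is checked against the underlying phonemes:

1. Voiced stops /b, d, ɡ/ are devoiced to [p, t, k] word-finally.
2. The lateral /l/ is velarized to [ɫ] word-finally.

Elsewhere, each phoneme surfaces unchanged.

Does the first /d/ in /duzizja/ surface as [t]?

No

/d/ (word-initial): rule 1 targets it, but not word-finally → unchanged [d].
The actual realization is [d], not [t].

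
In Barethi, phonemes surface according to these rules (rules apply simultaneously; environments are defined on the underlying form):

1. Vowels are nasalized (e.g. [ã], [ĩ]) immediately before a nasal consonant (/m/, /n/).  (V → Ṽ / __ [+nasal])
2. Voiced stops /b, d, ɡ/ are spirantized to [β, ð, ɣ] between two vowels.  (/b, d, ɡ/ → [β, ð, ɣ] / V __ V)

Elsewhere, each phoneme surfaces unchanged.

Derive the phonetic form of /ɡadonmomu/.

/ɡ/ (word-initial) fails the environment for rule 2, so it stays [ɡ].
/a/ (between /ɡ/ and /d/): rule 1 targets it, but not before a nasal consonant → unchanged [a].
/d/ (between /a/ and /o/) occurs between two vowels → [ð] by rule 2.
/o/ meets the environment for rule 1 (before a nasal consonant) → [õ].
/n/ — not in any rule's target class → [n].
/m/ stays [m].
/o/ (between /m/ and /m/) occurs before a nasal consonant → [õ] by rule 1.
/m/ stays [m].
/u/ — word-final; rule 1 does not apply here → [u].

[ɡaðõnmõmu]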